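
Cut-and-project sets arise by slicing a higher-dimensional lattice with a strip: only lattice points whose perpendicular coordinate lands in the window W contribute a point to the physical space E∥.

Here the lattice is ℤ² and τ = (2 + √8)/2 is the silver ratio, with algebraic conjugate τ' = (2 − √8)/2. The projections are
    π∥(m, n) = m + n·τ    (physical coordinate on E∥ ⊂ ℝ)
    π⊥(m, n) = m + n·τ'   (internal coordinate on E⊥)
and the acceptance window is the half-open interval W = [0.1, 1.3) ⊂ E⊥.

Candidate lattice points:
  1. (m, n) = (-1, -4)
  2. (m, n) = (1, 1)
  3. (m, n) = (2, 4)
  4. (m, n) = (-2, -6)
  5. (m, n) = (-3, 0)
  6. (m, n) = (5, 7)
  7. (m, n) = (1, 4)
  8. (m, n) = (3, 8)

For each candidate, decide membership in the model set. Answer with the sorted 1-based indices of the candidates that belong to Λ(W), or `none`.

τ' = (2−√8)/2 ≈ -0.41421.
#1 (-1,-4): internal coord -1 + (-4)·τ' = +0.65685; +0.65685 ∈ [0.1, 1.3) → IN Λ
#2 (1,1): internal coord 1 + (1)·τ' = +0.58579; +0.58579 ∈ [0.1, 1.3) → IN Λ
#3 (2,4): internal coord 2 + (4)·τ' = +0.34315; +0.34315 ∈ [0.1, 1.3) → IN Λ
#4 (-2,-6): internal coord -2 + (-6)·τ' = +0.48528; +0.48528 ∈ [0.1, 1.3) → IN Λ
#5 (-3,0): internal coord -3 + (0)·τ' = -3.00000; -3.00000 ∉ [0.1, 1.3) → out
#6 (5,7): internal coord 5 + (7)·τ' = +2.10051; +2.10051 ∉ [0.1, 1.3) → out
#7 (1,4): internal coord 1 + (4)·τ' = -0.65685; -0.65685 ∉ [0.1, 1.3) → out
#8 (3,8): internal coord 3 + (8)·τ' = -0.31371; -0.31371 ∉ [0.1, 1.3) → out

1, 2, 3, 4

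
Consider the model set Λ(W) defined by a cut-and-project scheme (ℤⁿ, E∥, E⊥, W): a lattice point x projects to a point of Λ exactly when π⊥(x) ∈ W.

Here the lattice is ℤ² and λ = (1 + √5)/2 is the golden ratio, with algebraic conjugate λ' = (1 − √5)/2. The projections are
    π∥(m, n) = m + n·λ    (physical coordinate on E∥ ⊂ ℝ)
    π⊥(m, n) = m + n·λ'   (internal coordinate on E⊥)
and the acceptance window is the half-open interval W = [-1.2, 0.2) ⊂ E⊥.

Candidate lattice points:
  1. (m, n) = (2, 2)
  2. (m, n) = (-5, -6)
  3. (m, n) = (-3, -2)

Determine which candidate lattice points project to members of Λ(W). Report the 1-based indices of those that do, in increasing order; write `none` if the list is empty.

Compute λ' = (1−√5)/2 = -0.61803, so π⊥(m,n) = m -0.61803·n.
#1 (2,2): internal coord 2 + (2)·λ' = +0.76393; +0.76393 ∉ [-1.2, 0.2) → out
#2 (-5,-6): internal coord -5 + (-6)·λ' = -1.29180; -1.29180 ∉ [-1.2, 0.2) → out
#3 (-3,-2): internal coord -3 + (-2)·λ' = -1.76393; -1.76393 ∉ [-1.2, 0.2) → out

none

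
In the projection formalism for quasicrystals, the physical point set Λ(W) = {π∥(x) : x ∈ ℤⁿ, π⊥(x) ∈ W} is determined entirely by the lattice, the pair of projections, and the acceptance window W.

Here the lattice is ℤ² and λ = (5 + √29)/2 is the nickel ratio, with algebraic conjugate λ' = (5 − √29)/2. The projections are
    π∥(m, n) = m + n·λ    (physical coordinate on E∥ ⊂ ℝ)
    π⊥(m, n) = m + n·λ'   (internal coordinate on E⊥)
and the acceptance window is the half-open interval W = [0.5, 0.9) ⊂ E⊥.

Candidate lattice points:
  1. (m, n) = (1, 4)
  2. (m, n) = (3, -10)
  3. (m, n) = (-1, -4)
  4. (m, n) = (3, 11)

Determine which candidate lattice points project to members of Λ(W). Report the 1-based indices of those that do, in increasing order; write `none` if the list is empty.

4

Numerically λ ≈ 5.19258 and λ' = −1/λ ≈ -0.19258.
candidate 1: (m,n)=(1,4) → π∥ = 1+4·λ ≈ 21.77033, π⊥ = 1+4·λ' ≈ 0.22967 ∉ [0.5, 0.9) ⇒ out
candidate 2: (m,n)=(3,-10) → π∥ = 3-10·λ ≈ -48.92582, π⊥ = 3-10·λ' ≈ 4.92582 ∉ [0.5, 0.9) ⇒ out
candidate 3: (m,n)=(-1,-4) → π∥ = -1-4·λ ≈ -21.77033, π⊥ = -1-4·λ' ≈ -0.22967 ∉ [0.5, 0.9) ⇒ out
candidate 4: (m,n)=(3,11) → π∥ = 3+11·λ ≈ 60.11841, π⊥ = 3+11·λ' ≈ 0.88159 ∈ [0.5, 0.9) ⇒ IN Λ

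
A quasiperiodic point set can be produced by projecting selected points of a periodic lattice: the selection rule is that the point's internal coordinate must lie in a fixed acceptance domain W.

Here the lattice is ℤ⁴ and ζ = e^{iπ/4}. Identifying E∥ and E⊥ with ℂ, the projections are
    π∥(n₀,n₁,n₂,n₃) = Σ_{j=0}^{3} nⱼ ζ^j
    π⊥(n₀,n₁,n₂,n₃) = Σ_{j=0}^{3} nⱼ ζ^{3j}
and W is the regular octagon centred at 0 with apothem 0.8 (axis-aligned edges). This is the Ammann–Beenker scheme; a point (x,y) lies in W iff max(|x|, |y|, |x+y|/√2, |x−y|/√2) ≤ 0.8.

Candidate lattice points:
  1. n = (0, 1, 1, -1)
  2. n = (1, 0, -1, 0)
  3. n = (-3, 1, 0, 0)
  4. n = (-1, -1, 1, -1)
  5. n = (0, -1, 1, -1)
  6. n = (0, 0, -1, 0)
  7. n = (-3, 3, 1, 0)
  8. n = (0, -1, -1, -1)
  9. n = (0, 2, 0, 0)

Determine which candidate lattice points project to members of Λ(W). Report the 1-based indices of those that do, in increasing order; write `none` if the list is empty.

With ζ = e^{iπ/4} the internal vectors are ζ^0,ζ^3,ζ^6,ζ^9.
candidate 1: n = (0, 1, 1, -1) → π⊥ ≈ (-1.414214, -1.000000); max(|x|,|y|,|x±y|/√2) = 1.707107 > 0.8 ⇒ ∉ W
candidate 2: n = (1, 0, -1, 0) → π⊥ ≈ (+1.000000, +1.000000); max(|x|,|y|,|x±y|/√2) = 1.414214 > 0.8 ⇒ ∉ W
candidate 3: n = (-3, 1, 0, 0) → π⊥ ≈ (-3.707107, +0.707107); max(|x|,|y|,|x±y|/√2) = 3.707107 > 0.8 ⇒ ∉ W
candidate 4: n = (-1, -1, 1, -1) → π⊥ ≈ (-1.000000, -2.414214); max(|x|,|y|,|x±y|/√2) = 2.414214 > 0.8 ⇒ ∉ W
candidate 5: n = (0, -1, 1, -1) → π⊥ ≈ (+0.000000, -2.414214); max(|x|,|y|,|x±y|/√2) = 2.414214 > 0.8 ⇒ ∉ W
candidate 6: n = (0, 0, -1, 0) → π⊥ ≈ (+0.000000, +1.000000); max(|x|,|y|,|x±y|/√2) = 1.000000 > 0.8 ⇒ ∉ W
candidate 7: n = (-3, 3, 1, 0) → π⊥ ≈ (-5.121320, +1.121320); max(|x|,|y|,|x±y|/√2) = 5.121320 > 0.8 ⇒ ∉ W
candidate 8: n = (0, -1, -1, -1) → π⊥ ≈ (+0.000000, -0.414214); max(|x|,|y|,|x±y|/√2) = 0.414214 ≤ 0.8 ⇒ ∈ W
candidate 9: n = (0, 2, 0, 0) → π⊥ ≈ (-1.414214, +1.414214); max(|x|,|y|,|x±y|/√2) = 2.000000 > 0.8 ⇒ ∉ W

8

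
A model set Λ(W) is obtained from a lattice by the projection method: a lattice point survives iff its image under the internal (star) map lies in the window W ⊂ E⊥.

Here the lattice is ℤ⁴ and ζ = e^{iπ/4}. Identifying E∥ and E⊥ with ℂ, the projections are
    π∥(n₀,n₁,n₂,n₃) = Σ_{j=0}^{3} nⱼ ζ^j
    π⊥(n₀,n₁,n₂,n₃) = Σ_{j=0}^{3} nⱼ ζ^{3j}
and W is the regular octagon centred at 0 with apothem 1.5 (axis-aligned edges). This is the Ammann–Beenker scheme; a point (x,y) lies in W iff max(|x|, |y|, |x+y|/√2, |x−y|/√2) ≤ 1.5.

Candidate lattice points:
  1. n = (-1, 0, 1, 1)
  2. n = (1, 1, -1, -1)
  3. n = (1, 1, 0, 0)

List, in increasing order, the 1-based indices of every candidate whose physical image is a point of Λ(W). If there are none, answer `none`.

With ζ = e^{iπ/4} the internal vectors are ζ^0,ζ^3,ζ^6,ζ^9.
#1 (-1, 0, 1, 1): internal (-0.29289, -0.29289); octagon support 0.41421 vs apothem 1.5 → ∈ W
#2 (1, 1, -1, -1): internal (-0.41421, 1.00000); octagon support 1.00000 vs apothem 1.5 → ∈ W
#3 (1, 1, 0, 0): internal (0.29289, 0.70711); octagon support 0.70711 vs apothem 1.5 → ∈ W

1, 2, 3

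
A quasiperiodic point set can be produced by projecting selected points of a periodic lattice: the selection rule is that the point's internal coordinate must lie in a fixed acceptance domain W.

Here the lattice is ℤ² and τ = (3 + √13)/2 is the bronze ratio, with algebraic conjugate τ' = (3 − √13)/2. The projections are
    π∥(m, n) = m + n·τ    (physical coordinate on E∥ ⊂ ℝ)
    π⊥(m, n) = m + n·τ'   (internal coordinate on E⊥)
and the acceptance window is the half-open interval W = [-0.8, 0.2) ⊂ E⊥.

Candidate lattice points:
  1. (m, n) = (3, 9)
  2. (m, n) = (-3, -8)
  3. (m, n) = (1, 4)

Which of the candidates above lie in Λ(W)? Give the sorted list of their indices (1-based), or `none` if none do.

2, 3

Compute τ' = (3−√13)/2 = -0.302776, so π⊥(m,n) = m -0.302776·n.
candidate 1: (m,n)=(3,9) → π∥ = 3+9·τ ≈ 32.724981, π⊥ = 3+9·τ' ≈ 0.275019 ∉ [-0.8, 0.2) ⇒ out
candidate 2: (m,n)=(-3,-8) → π∥ = -3-8·τ ≈ -29.422205, π⊥ = -3-8·τ' ≈ -0.577795 ∈ [-0.8, 0.2) ⇒ IN Λ
candidate 3: (m,n)=(1,4) → π∥ = 1+4·τ ≈ 14.211103, π⊥ = 1+4·τ' ≈ -0.211103 ∈ [-0.8, 0.2) ⇒ IN Λ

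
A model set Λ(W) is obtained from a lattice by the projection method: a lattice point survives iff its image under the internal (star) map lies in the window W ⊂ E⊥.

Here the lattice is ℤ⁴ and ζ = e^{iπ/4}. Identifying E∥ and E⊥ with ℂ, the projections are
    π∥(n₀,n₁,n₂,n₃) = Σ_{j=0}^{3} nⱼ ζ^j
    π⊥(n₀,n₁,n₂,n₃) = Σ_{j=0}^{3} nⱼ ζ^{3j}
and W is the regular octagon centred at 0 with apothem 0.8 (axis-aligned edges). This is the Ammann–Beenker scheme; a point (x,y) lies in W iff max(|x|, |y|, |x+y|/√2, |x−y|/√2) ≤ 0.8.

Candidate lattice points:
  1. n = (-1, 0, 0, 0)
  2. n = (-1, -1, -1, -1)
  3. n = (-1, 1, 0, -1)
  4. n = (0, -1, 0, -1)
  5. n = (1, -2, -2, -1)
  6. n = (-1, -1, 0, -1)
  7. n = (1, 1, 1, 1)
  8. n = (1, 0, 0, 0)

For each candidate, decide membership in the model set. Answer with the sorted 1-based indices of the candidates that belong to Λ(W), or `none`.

With ζ = e^{iπ/4} the internal vectors are ζ^0,ζ^3,ζ^6,ζ^9.
candidate 1: n = (-1, 0, 0, 0) → π⊥ ≈ (-1.0000, +0.0000); max(|x|,|y|,|x±y|/√2) = 1.0000 > 0.8 ⇒ ∉ W
candidate 2: n = (-1, -1, -1, -1) → π⊥ ≈ (-1.0000, -0.4142); max(|x|,|y|,|x±y|/√2) = 1.0000 > 0.8 ⇒ ∉ W
candidate 3: n = (-1, 1, 0, -1) → π⊥ ≈ (-2.4142, +0.0000); max(|x|,|y|,|x±y|/√2) = 2.4142 > 0.8 ⇒ ∉ W
candidate 4: n = (0, -1, 0, -1) → π⊥ ≈ (+0.0000, -1.4142); max(|x|,|y|,|x±y|/√2) = 1.4142 > 0.8 ⇒ ∉ W
candidate 5: n = (1, -2, -2, -1) → π⊥ ≈ (+1.7071, -0.1213); max(|x|,|y|,|x±y|/√2) = 1.7071 > 0.8 ⇒ ∉ W
candidate 6: n = (-1, -1, 0, -1) → π⊥ ≈ (-1.0000, -1.4142); max(|x|,|y|,|x±y|/√2) = 1.7071 > 0.8 ⇒ ∉ W
candidate 7: n = (1, 1, 1, 1) → π⊥ ≈ (+1.0000, +0.4142); max(|x|,|y|,|x±y|/√2) = 1.0000 > 0.8 ⇒ ∉ W
candidate 8: n = (1, 0, 0, 0) → π⊥ ≈ (+1.0000, +0.0000); max(|x|,|y|,|x±y|/√2) = 1.0000 > 0.8 ⇒ ∉ W

none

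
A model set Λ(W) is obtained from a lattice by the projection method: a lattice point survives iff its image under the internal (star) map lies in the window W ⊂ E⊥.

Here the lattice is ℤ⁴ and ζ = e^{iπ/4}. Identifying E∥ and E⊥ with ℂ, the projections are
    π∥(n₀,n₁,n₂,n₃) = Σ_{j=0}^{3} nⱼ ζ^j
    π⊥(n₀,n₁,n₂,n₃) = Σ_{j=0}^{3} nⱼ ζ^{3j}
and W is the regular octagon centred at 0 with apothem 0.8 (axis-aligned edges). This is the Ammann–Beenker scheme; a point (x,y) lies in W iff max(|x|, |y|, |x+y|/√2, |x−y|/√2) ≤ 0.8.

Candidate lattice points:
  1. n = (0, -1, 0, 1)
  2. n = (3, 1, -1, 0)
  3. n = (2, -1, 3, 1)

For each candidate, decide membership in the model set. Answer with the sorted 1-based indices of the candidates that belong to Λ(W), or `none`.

With ζ = e^{iπ/4} the internal vectors are ζ^0,ζ^3,ζ^6,ζ^9.
candidate 1: n = (0, -1, 0, 1) → π⊥ ≈ (+1.41421, +0.00000); max(|x|,|y|,|x±y|/√2) = 1.41421 > 0.8 ⇒ ∉ W
candidate 2: n = (3, 1, -1, 0) → π⊥ ≈ (+2.29289, +1.70711); max(|x|,|y|,|x±y|/√2) = 2.82843 > 0.8 ⇒ ∉ W
candidate 3: n = (2, -1, 3, 1) → π⊥ ≈ (+3.41421, -3.00000); max(|x|,|y|,|x±y|/√2) = 4.53553 > 0.8 ⇒ ∉ W

none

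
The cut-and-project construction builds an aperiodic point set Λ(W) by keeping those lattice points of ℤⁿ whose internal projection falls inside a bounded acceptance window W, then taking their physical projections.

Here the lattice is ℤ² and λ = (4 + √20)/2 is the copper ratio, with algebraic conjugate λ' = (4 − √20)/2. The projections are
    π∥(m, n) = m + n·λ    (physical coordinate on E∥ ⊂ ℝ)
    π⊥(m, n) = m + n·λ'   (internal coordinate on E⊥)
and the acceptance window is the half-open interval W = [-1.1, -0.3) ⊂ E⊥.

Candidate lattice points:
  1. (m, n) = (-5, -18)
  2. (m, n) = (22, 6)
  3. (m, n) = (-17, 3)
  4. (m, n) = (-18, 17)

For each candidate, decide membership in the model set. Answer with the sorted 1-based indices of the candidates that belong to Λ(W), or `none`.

1

Compute λ' = (4−√20)/2 = -0.2361, so π⊥(m,n) = m -0.2361·n.
#1 (-5,-18): internal coord -5 + (-18)·λ' = -0.7508; -0.7508 ∈ [-1.1, -0.3) → IN Λ
#2 (22,6): internal coord 22 + (6)·λ' = +20.5836; +20.5836 ∉ [-1.1, -0.3) → out
#3 (-17,3): internal coord -17 + (3)·λ' = -17.7082; -17.7082 ∉ [-1.1, -0.3) → out
#4 (-18,17): internal coord -18 + (17)·λ' = -22.0132; -22.0132 ∉ [-1.1, -0.3) → out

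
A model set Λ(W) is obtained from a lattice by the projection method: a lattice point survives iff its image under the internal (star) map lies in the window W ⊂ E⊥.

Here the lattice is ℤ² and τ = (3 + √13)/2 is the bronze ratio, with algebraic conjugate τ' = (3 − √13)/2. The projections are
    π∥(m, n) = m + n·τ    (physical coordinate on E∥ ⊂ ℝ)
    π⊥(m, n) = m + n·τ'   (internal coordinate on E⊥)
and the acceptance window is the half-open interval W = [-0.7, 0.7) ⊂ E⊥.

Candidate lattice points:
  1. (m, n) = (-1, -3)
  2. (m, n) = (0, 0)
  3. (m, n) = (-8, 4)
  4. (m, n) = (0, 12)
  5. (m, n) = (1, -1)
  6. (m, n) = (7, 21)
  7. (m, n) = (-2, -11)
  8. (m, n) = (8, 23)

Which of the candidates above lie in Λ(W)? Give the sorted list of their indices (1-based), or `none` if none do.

τ' = (3−√13)/2 ≈ -0.30278.
candidate 1: (m,n)=(-1,-3) → π∥ = -1-3·τ ≈ -10.90833, π⊥ = -1-3·τ' ≈ -0.09167 ∈ [-0.7, 0.7) ⇒ IN Λ
candidate 2: (m,n)=(0,0) → π∥ = 0+0·τ ≈ 0.00000, π⊥ = 0+0·τ' ≈ 0.00000 ∈ [-0.7, 0.7) ⇒ IN Λ
candidate 3: (m,n)=(-8,4) → π∥ = -8+4·τ ≈ 5.21110, π⊥ = -8+4·τ' ≈ -9.21110 ∉ [-0.7, 0.7) ⇒ out
candidate 4: (m,n)=(0,12) → π∥ = 0+12·τ ≈ 39.63331, π⊥ = 0+12·τ' ≈ -3.63331 ∉ [-0.7, 0.7) ⇒ out
candidate 5: (m,n)=(1,-1) → π∥ = 1-1·τ ≈ -2.30278, π⊥ = 1-1·τ' ≈ 1.30278 ∉ [-0.7, 0.7) ⇒ out
candidate 6: (m,n)=(7,21) → π∥ = 7+21·τ ≈ 76.35829, π⊥ = 7+21·τ' ≈ 0.64171 ∈ [-0.7, 0.7) ⇒ IN Λ
candidate 7: (m,n)=(-2,-11) → π∥ = -2-11·τ ≈ -38.33053, π⊥ = -2-11·τ' ≈ 1.33053 ∉ [-0.7, 0.7) ⇒ out
candidate 8: (m,n)=(8,23) → π∥ = 8+23·τ ≈ 83.96384, π⊥ = 8+23·τ' ≈ 1.03616 ∉ [-0.7, 0.7) ⇒ out

1, 2, 6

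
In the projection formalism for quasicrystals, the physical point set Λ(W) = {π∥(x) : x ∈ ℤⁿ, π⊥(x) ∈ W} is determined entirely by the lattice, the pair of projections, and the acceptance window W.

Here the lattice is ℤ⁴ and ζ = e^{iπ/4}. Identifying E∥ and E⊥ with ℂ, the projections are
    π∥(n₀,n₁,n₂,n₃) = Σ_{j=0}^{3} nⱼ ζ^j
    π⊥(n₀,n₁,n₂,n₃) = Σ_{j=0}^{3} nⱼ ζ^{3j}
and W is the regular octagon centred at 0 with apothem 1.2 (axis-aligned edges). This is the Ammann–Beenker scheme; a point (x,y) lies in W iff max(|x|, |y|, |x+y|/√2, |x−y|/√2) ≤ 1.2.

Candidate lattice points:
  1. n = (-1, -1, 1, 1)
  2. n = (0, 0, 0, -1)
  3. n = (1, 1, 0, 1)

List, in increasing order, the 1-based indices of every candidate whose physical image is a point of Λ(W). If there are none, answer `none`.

1, 2

With ζ = e^{iπ/4} the internal vectors are ζ^0,ζ^3,ζ^6,ζ^9.
#1 (-1, -1, 1, 1): internal (0.414214, -1.000000); octagon support 1.000000 vs apothem 1.2 → ∈ W
#2 (0, 0, 0, -1): internal (-0.707107, -0.707107); octagon support 1.000000 vs apothem 1.2 → ∈ W
#3 (1, 1, 0, 1): internal (1.000000, 1.414214); octagon support 1.707107 vs apothem 1.2 → ∉ W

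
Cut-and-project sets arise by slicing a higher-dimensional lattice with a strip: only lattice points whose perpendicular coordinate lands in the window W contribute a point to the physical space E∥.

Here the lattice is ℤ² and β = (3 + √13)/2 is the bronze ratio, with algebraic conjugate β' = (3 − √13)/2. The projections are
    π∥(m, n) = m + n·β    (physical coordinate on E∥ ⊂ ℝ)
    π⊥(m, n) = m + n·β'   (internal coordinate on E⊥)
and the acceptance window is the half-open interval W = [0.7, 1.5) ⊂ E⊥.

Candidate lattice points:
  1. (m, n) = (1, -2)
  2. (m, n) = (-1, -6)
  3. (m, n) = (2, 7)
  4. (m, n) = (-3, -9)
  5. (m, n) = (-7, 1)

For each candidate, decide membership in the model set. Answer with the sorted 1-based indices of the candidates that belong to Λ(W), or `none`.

β' = (3−√13)/2 ≈ -0.30278.
#1 (1,-2): internal coord 1 + (-2)·β' = +1.60555; +1.60555 ∉ [0.7, 1.5) → out
#2 (-1,-6): internal coord -1 + (-6)·β' = +0.81665; +0.81665 ∈ [0.7, 1.5) → IN Λ
#3 (2,7): internal coord 2 + (7)·β' = -0.11943; -0.11943 ∉ [0.7, 1.5) → out
#4 (-3,-9): internal coord -3 + (-9)·β' = -0.27502; -0.27502 ∉ [0.7, 1.5) → out
#5 (-7,1): internal coord -7 + (1)·β' = -7.30278; -7.30278 ∉ [0.7, 1.5) → out

2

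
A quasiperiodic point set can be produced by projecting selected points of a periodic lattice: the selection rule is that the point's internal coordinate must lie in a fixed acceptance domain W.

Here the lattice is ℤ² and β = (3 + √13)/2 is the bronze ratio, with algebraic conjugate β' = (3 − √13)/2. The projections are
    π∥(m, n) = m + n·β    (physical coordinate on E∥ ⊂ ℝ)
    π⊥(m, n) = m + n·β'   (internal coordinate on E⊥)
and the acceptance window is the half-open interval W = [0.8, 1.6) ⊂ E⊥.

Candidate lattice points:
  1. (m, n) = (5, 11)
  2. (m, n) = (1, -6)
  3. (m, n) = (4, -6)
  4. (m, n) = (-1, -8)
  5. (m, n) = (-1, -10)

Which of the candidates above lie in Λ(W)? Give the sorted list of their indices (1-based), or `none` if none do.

Compute β' = (3−√13)/2 = -0.302776, so π⊥(m,n) = m -0.302776·n.
#1 (5,11): internal coord 5 + (11)·β' = +1.669468; +1.669468 ∉ [0.8, 1.6) → out
#2 (1,-6): internal coord 1 + (-6)·β' = +2.816654; +2.816654 ∉ [0.8, 1.6) → out
#3 (4,-6): internal coord 4 + (-6)·β' = +5.816654; +5.816654 ∉ [0.8, 1.6) → out
#4 (-1,-8): internal coord -1 + (-8)·β' = +1.422205; +1.422205 ∈ [0.8, 1.6) → IN Λ
#5 (-1,-10): internal coord -1 + (-10)·β' = +2.027756; +2.027756 ∉ [0.8, 1.6) → out

4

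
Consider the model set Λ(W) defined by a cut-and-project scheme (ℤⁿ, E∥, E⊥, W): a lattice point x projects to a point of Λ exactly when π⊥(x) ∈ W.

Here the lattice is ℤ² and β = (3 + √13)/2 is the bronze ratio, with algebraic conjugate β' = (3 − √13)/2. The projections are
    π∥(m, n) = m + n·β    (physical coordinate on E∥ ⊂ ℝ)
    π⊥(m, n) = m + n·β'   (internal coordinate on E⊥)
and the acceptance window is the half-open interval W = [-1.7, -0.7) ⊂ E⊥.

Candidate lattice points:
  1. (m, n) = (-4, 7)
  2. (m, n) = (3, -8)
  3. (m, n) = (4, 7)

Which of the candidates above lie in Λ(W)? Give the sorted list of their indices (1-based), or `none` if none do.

none

β' = (3−√13)/2 ≈ -0.30278.
candidate 1: (m,n)=(-4,7) → π∥ = -4+7·β ≈ 19.11943, π⊥ = -4+7·β' ≈ -6.11943 ∉ [-1.7, -0.7) ⇒ out
candidate 2: (m,n)=(3,-8) → π∥ = 3-8·β ≈ -23.42221, π⊥ = 3-8·β' ≈ 5.42221 ∉ [-1.7, -0.7) ⇒ out
candidate 3: (m,n)=(4,7) → π∥ = 4+7·β ≈ 27.11943, π⊥ = 4+7·β' ≈ 1.88057 ∉ [-1.7, -0.7) ⇒ out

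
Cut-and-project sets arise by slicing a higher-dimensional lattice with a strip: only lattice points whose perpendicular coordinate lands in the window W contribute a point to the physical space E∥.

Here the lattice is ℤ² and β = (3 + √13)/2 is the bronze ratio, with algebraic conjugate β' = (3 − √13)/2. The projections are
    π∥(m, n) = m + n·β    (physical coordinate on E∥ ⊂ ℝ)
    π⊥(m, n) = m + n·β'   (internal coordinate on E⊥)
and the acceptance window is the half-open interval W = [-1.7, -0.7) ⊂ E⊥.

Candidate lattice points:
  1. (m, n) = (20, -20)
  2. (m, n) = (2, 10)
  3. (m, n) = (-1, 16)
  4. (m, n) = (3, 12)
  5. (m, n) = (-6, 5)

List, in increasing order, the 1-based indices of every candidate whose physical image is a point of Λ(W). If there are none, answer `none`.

Numerically β ≈ 3.3028 and β' = −1/β ≈ -0.3028.
candidate 1: (m,n)=(20,-20) → π∥ = 20-20·β ≈ -46.0555, π⊥ = 20-20·β' ≈ 26.0555 ∉ [-1.7, -0.7) ⇒ out
candidate 2: (m,n)=(2,10) → π∥ = 2+10·β ≈ 35.0278, π⊥ = 2+10·β' ≈ -1.0278 ∈ [-1.7, -0.7) ⇒ IN Λ
candidate 3: (m,n)=(-1,16) → π∥ = -1+16·β ≈ 51.8444, π⊥ = -1+16·β' ≈ -5.8444 ∉ [-1.7, -0.7) ⇒ out
candidate 4: (m,n)=(3,12) → π∥ = 3+12·β ≈ 42.6333, π⊥ = 3+12·β' ≈ -0.6333 ∉ [-1.7, -0.7) ⇒ out
candidate 5: (m,n)=(-6,5) → π∥ = -6+5·β ≈ 10.5139, π⊥ = -6+5·β' ≈ -7.5139 ∉ [-1.7, -0.7) ⇒ out

2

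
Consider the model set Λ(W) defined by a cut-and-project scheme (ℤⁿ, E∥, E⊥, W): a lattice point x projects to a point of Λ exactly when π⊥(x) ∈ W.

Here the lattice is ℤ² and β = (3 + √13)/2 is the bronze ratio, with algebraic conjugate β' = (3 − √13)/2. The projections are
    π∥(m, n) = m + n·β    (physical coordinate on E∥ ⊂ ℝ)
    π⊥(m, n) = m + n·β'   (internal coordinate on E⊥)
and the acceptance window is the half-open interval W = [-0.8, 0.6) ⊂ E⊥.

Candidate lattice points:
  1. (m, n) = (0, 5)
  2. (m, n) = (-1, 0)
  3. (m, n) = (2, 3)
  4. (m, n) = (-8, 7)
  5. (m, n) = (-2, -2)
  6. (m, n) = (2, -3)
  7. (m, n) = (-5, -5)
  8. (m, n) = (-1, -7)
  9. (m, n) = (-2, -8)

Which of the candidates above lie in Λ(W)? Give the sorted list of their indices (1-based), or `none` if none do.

Compute β' = (3−√13)/2 = -0.30278, so π⊥(m,n) = m -0.30278·n.
#1 (0,5): internal coord 0 + (5)·β' = -1.51388; -1.51388 ∉ [-0.8, 0.6) → out
#2 (-1,0): internal coord -1 + (0)·β' = -1.00000; -1.00000 ∉ [-0.8, 0.6) → out
#3 (2,3): internal coord 2 + (3)·β' = +1.09167; +1.09167 ∉ [-0.8, 0.6) → out
#4 (-8,7): internal coord -8 + (7)·β' = -10.11943; -10.11943 ∉ [-0.8, 0.6) → out
#5 (-2,-2): internal coord -2 + (-2)·β' = -1.39445; -1.39445 ∉ [-0.8, 0.6) → out
#6 (2,-3): internal coord 2 + (-3)·β' = +2.90833; +2.90833 ∉ [-0.8, 0.6) → out
#7 (-5,-5): internal coord -5 + (-5)·β' = -3.48612; -3.48612 ∉ [-0.8, 0.6) → out
#8 (-1,-7): internal coord -1 + (-7)·β' = +1.11943; +1.11943 ∉ [-0.8, 0.6) → out
#9 (-2,-8): internal coord -2 + (-8)·β' = +0.42221; +0.42221 ∈ [-0.8, 0.6) → IN Λ

9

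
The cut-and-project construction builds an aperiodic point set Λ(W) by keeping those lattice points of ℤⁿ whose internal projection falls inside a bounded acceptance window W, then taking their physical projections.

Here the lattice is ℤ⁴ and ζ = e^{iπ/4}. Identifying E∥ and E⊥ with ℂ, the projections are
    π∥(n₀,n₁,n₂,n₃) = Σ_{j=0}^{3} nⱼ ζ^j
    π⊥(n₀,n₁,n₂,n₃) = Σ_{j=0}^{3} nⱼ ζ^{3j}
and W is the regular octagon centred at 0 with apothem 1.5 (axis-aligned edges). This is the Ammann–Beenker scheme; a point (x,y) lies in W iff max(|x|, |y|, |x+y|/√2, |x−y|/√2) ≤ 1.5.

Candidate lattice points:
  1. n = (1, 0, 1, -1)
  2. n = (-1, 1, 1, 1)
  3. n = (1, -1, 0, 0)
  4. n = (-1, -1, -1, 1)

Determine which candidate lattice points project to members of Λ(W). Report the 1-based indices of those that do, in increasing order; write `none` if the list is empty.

With ζ = e^{iπ/4} the internal vectors are ζ^0,ζ^3,ζ^6,ζ^9.
#1 (1, 0, 1, -1): internal (0.292893, -1.707107); octagon support 1.707107 vs apothem 1.5 → ∉ W
#2 (-1, 1, 1, 1): internal (-1.000000, 0.414214); octagon support 1.000000 vs apothem 1.5 → ∈ W
#3 (1, -1, 0, 0): internal (1.707107, -0.707107); octagon support 1.707107 vs apothem 1.5 → ∉ W
#4 (-1, -1, -1, 1): internal (0.414214, 1.000000); octagon support 1.000000 vs apothem 1.5 → ∈ W

2, 4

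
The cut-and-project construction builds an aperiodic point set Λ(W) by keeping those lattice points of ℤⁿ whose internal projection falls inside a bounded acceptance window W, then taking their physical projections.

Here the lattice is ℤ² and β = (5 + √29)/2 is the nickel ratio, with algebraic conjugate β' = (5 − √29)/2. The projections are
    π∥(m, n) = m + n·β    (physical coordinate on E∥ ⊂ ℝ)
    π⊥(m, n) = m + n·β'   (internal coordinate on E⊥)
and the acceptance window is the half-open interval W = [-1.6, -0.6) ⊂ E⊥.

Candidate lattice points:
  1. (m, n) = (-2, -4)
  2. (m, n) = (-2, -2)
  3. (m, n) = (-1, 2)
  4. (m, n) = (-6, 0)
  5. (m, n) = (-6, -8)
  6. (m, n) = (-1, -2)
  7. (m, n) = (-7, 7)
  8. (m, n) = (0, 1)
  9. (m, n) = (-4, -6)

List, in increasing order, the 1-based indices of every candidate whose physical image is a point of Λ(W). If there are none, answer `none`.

1, 3, 6

Numerically β ≈ 5.1926 and β' = −1/β ≈ -0.1926.
[1] lift (-2,-4): star map gives -1.2297; window check -1.6 ≤ -1.2297 < -0.6 is true → IN Λ
[2] lift (-2,-2): star map gives -1.6148; window check -1.6 ≤ -1.6148 < -0.6 is false → out
[3] lift (-1,2): star map gives -1.3852; window check -1.6 ≤ -1.3852 < -0.6 is true → IN Λ
[4] lift (-6,0): star map gives -6.0000; window check -1.6 ≤ -6.0000 < -0.6 is false → out
[5] lift (-6,-8): star map gives -4.4593; window check -1.6 ≤ -4.4593 < -0.6 is false → out
[6] lift (-1,-2): star map gives -0.6148; window check -1.6 ≤ -0.6148 < -0.6 is true → IN Λ
[7] lift (-7,7): star map gives -8.3481; window check -1.6 ≤ -8.3481 < -0.6 is false → out
[8] lift (0,1): star map gives -0.1926; window check -1.6 ≤ -0.1926 < -0.6 is false → out
[9] lift (-4,-6): star map gives -2.8445; window check -1.6 ≤ -2.8445 < -0.6 is false → out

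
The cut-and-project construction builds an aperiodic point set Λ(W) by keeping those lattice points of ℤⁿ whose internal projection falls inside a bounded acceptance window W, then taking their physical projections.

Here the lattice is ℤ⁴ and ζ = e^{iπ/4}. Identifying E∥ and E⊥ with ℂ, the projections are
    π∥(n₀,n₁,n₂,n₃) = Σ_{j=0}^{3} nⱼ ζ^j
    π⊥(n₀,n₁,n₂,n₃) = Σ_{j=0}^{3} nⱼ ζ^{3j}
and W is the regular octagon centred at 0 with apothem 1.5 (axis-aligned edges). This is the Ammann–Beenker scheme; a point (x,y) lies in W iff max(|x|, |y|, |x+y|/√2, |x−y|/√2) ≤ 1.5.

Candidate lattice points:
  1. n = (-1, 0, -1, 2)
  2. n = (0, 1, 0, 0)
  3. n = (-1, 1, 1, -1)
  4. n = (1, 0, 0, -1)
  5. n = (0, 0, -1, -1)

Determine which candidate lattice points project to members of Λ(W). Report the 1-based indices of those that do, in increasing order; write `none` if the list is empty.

Internal map: ζ^{3j} for j=0..3 gives (1,0), (−√2/2,√2/2), (0,−1), (√2/2,√2/2).
#1 (-1, 0, -1, 2): internal (0.41421, 2.41421); octagon support 2.41421 vs apothem 1.5 → ∉ W
#2 (0, 1, 0, 0): internal (-0.70711, 0.70711); octagon support 1.00000 vs apothem 1.5 → ∈ W
#3 (-1, 1, 1, -1): internal (-2.41421, -1.00000); octagon support 2.41421 vs apothem 1.5 → ∉ W
#4 (1, 0, 0, -1): internal (0.29289, -0.70711); octagon support 0.70711 vs apothem 1.5 → ∈ W
#5 (0, 0, -1, -1): internal (-0.70711, 0.29289); octagon support 0.70711 vs apothem 1.5 → ∈ W

2, 4, 5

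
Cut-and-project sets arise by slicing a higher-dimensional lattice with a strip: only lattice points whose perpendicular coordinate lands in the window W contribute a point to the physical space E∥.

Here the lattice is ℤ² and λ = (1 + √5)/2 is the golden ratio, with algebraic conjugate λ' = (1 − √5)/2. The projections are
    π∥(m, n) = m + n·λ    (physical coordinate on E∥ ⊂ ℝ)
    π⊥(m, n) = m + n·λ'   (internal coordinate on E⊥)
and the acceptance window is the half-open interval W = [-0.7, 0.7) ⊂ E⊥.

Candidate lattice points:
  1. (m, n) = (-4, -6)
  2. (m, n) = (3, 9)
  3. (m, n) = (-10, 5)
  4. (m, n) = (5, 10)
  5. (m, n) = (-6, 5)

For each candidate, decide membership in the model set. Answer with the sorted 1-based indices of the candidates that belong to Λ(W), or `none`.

Compute λ' = (1−√5)/2 = -0.618034, so π⊥(m,n) = m -0.618034·n.
candidate 1: (m,n)=(-4,-6) → π∥ = -4-6·λ ≈ -13.708204, π⊥ = -4-6·λ' ≈ -0.291796 ∈ [-0.7, 0.7) ⇒ IN Λ
candidate 2: (m,n)=(3,9) → π∥ = 3+9·λ ≈ 17.562306, π⊥ = 3+9·λ' ≈ -2.562306 ∉ [-0.7, 0.7) ⇒ out
candidate 3: (m,n)=(-10,5) → π∥ = -10+5·λ ≈ -1.909830, π⊥ = -10+5·λ' ≈ -13.090170 ∉ [-0.7, 0.7) ⇒ out
candidate 4: (m,n)=(5,10) → π∥ = 5+10·λ ≈ 21.180340, π⊥ = 5+10·λ' ≈ -1.180340 ∉ [-0.7, 0.7) ⇒ out
candidate 5: (m,n)=(-6,5) → π∥ = -6+5·λ ≈ 2.090170, π⊥ = -6+5·λ' ≈ -9.090170 ∉ [-0.7, 0.7) ⇒ out

1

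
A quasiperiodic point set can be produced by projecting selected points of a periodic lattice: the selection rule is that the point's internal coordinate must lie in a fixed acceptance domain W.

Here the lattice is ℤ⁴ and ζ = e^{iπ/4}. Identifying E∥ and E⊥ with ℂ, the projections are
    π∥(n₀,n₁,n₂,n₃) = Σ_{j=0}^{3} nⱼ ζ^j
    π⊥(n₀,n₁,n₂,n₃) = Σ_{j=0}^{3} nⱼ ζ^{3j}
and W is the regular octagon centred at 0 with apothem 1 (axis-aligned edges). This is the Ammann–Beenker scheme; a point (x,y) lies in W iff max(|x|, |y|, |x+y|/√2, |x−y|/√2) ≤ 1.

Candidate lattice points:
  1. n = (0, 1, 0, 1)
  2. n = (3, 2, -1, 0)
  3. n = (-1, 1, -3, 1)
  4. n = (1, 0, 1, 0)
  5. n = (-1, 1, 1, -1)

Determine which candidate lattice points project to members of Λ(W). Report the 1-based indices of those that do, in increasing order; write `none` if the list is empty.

none

Internal map: ζ^{3j} for j=0..3 gives (1,0), (−√2/2,√2/2), (0,−1), (√2/2,√2/2).
#1 (0, 1, 0, 1): internal (0.0000, 1.4142); octagon support 1.4142 vs apothem 1 → ∉ W
#2 (3, 2, -1, 0): internal (1.5858, 2.4142); octagon support 2.8284 vs apothem 1 → ∉ W
#3 (-1, 1, -3, 1): internal (-1.0000, 4.4142); octagon support 4.4142 vs apothem 1 → ∉ W
#4 (1, 0, 1, 0): internal (1.0000, -1.0000); octagon support 1.4142 vs apothem 1 → ∉ W
#5 (-1, 1, 1, -1): internal (-2.4142, -1.0000); octagon support 2.4142 vs apothem 1 → ∉ W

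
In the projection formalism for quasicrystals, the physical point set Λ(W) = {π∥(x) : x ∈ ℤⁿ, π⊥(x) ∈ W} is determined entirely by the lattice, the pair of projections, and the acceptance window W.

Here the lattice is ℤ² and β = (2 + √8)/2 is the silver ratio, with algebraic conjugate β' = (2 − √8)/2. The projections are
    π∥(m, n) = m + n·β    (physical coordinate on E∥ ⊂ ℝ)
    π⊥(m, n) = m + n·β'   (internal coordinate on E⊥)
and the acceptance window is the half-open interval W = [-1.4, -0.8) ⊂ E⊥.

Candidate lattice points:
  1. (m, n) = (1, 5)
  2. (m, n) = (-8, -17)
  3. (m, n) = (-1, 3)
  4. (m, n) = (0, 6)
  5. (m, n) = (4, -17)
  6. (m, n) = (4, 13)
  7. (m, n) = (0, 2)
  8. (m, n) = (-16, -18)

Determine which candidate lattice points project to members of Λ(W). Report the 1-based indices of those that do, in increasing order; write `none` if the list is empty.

β' = (2−√8)/2 ≈ -0.41421.
candidate 1: (m,n)=(1,5) → π∥ = 1+5·β ≈ 13.07107, π⊥ = 1+5·β' ≈ -1.07107 ∈ [-1.4, -0.8) ⇒ IN Λ
candidate 2: (m,n)=(-8,-17) → π∥ = -8-17·β ≈ -49.04163, π⊥ = -8-17·β' ≈ -0.95837 ∈ [-1.4, -0.8) ⇒ IN Λ
candidate 3: (m,n)=(-1,3) → π∥ = -1+3·β ≈ 6.24264, π⊥ = -1+3·β' ≈ -2.24264 ∉ [-1.4, -0.8) ⇒ out
candidate 4: (m,n)=(0,6) → π∥ = 0+6·β ≈ 14.48528, π⊥ = 0+6·β' ≈ -2.48528 ∉ [-1.4, -0.8) ⇒ out
candidate 5: (m,n)=(4,-17) → π∥ = 4-17·β ≈ -37.04163, π⊥ = 4-17·β' ≈ 11.04163 ∉ [-1.4, -0.8) ⇒ out
candidate 6: (m,n)=(4,13) → π∥ = 4+13·β ≈ 35.38478, π⊥ = 4+13·β' ≈ -1.38478 ∈ [-1.4, -0.8) ⇒ IN Λ
candidate 7: (m,n)=(0,2) → π∥ = 0+2·β ≈ 4.82843, π⊥ = 0+2·β' ≈ -0.82843 ∈ [-1.4, -0.8) ⇒ IN Λ
candidate 8: (m,n)=(-16,-18) → π∥ = -16-18·β ≈ -59.45584, π⊥ = -16-18·β' ≈ -8.54416 ∉ [-1.4, -0.8) ⇒ out

1, 2, 6, 7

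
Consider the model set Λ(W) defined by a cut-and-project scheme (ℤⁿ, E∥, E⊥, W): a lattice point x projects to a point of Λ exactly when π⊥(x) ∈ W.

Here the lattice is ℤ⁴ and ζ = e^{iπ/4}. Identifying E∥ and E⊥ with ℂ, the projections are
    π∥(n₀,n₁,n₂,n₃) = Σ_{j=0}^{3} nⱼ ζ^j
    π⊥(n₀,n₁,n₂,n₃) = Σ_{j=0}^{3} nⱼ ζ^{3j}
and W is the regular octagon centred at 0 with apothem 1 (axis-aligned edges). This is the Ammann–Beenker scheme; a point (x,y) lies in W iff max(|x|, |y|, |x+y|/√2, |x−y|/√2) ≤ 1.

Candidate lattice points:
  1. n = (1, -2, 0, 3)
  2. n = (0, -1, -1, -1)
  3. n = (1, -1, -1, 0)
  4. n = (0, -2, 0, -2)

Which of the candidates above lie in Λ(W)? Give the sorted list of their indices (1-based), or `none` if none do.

With ζ = e^{iπ/4} the internal vectors are ζ^0,ζ^3,ζ^6,ζ^9.
#1 (1, -2, 0, 3): internal (4.535534, 0.707107); octagon support 4.535534 vs apothem 1 → ∉ W
#2 (0, -1, -1, -1): internal (0.000000, -0.414214); octagon support 0.414214 vs apothem 1 → ∈ W
#3 (1, -1, -1, 0): internal (1.707107, 0.292893); octagon support 1.707107 vs apothem 1 → ∉ W
#4 (0, -2, 0, -2): internal (0.000000, -2.828427); octagon support 2.828427 vs apothem 1 → ∉ W

2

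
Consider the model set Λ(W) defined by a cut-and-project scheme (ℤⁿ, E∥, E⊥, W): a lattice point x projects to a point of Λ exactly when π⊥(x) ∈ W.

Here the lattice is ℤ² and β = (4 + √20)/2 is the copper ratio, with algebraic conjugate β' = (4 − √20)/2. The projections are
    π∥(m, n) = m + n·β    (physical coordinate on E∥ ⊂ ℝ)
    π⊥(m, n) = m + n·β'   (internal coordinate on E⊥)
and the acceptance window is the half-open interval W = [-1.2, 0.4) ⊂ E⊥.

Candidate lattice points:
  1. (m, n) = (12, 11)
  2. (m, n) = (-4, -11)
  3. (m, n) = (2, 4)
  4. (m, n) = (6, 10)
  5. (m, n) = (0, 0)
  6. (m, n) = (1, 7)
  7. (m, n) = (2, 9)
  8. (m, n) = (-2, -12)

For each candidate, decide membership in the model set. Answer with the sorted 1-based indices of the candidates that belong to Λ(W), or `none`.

Compute β' = (4−√20)/2 = -0.2361, so π⊥(m,n) = m -0.2361·n.
[1] lift (12,11): star map gives 9.4033; window check -1.2 ≤ 9.4033 < 0.4 is false → out
[2] lift (-4,-11): star map gives -1.4033; window check -1.2 ≤ -1.4033 < 0.4 is false → out
[3] lift (2,4): star map gives 1.0557; window check -1.2 ≤ 1.0557 < 0.4 is false → out
[4] lift (6,10): star map gives 3.6393; window check -1.2 ≤ 3.6393 < 0.4 is false → out
[5] lift (0,0): star map gives 0.0000; window check -1.2 ≤ 0.0000 < 0.4 is true → IN Λ
[6] lift (1,7): star map gives -0.6525; window check -1.2 ≤ -0.6525 < 0.4 is true → IN Λ
[7] lift (2,9): star map gives -0.1246; window check -1.2 ≤ -0.1246 < 0.4 is true → IN Λ
[8] lift (-2,-12): star map gives 0.8328; window check -1.2 ≤ 0.8328 < 0.4 is false → out

5, 6, 7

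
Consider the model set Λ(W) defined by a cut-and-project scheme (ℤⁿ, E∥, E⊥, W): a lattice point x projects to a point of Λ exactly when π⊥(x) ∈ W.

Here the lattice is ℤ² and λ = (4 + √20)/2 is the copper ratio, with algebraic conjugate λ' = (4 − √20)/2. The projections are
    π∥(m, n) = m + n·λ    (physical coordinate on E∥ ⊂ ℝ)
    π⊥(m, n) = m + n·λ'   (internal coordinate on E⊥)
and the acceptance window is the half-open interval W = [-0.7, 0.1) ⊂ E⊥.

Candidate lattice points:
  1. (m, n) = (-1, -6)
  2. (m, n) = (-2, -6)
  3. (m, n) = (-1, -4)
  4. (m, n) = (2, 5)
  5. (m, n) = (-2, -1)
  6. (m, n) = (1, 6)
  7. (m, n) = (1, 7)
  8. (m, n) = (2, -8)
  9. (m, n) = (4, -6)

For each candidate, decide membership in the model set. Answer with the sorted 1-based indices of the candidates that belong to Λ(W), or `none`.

Numerically λ ≈ 4.236068 and λ' = −1/λ ≈ -0.236068.
[1] lift (-1,-6): star map gives 0.416408; window check -0.7 ≤ 0.416408 < 0.1 is false → out
[2] lift (-2,-6): star map gives -0.583592; window check -0.7 ≤ -0.583592 < 0.1 is true → IN Λ
[3] lift (-1,-4): star map gives -0.055728; window check -0.7 ≤ -0.055728 < 0.1 is true → IN Λ
[4] lift (2,5): star map gives 0.819660; window check -0.7 ≤ 0.819660 < 0.1 is false → out
[5] lift (-2,-1): star map gives -1.763932; window check -0.7 ≤ -1.763932 < 0.1 is false → out
[6] lift (1,6): star map gives -0.416408; window check -0.7 ≤ -0.416408 < 0.1 is true → IN Λ
[7] lift (1,7): star map gives -0.652476; window check -0.7 ≤ -0.652476 < 0.1 is true → IN Λ
[8] lift (2,-8): star map gives 3.888544; window check -0.7 ≤ 3.888544 < 0.1 is false → out
[9] lift (4,-6): star map gives 5.416408; window check -0.7 ≤ 5.416408 < 0.1 is false → out

2, 3, 6, 7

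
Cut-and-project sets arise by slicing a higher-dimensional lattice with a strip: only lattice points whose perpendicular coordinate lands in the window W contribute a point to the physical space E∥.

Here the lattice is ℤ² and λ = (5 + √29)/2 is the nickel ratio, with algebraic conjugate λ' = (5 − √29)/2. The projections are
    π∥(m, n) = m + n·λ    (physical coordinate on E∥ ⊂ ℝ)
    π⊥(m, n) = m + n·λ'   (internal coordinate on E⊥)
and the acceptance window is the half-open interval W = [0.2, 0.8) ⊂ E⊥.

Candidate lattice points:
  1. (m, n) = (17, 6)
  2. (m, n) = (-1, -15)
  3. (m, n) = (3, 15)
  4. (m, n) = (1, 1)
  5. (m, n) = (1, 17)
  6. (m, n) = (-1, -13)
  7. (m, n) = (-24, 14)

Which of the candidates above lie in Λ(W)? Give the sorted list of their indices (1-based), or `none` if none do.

λ' = (5−√29)/2 ≈ -0.192582.
[1] lift (17,6): star map gives 15.844506; window check 0.2 ≤ 15.844506 < 0.8 is false → out
[2] lift (-1,-15): star map gives 1.888736; window check 0.2 ≤ 1.888736 < 0.8 is false → out
[3] lift (3,15): star map gives 0.111264; window check 0.2 ≤ 0.111264 < 0.8 is false → out
[4] lift (1,1): star map gives 0.807418; window check 0.2 ≤ 0.807418 < 0.8 is false → out
[5] lift (1,17): star map gives -2.273901; window check 0.2 ≤ -2.273901 < 0.8 is false → out
[6] lift (-1,-13): star map gives 1.503571; window check 0.2 ≤ 1.503571 < 0.8 is false → out
[7] lift (-24,14): star map gives -26.696154; window check 0.2 ≤ -26.696154 < 0.8 is false → out

none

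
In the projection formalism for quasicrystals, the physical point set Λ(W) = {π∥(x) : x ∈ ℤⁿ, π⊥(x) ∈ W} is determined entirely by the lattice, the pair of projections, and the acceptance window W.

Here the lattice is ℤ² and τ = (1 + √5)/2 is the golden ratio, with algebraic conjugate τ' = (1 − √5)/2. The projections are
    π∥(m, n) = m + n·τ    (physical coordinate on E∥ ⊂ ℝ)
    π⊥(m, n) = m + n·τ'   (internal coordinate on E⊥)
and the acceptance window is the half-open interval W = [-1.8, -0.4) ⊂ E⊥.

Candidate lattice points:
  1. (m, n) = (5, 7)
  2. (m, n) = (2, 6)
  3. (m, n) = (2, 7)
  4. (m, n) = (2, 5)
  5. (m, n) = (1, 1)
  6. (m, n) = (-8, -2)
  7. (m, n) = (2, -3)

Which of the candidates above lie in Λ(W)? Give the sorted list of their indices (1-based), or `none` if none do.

2, 4

τ' = (1−√5)/2 ≈ -0.61803.
[1] lift (5,7): star map gives 0.67376; window check -1.8 ≤ 0.67376 < -0.4 is false → out
[2] lift (2,6): star map gives -1.70820; window check -1.8 ≤ -1.70820 < -0.4 is true → IN Λ
[3] lift (2,7): star map gives -2.32624; window check -1.8 ≤ -2.32624 < -0.4 is false → out
[4] lift (2,5): star map gives -1.09017; window check -1.8 ≤ -1.09017 < -0.4 is true → IN Λ
[5] lift (1,1): star map gives 0.38197; window check -1.8 ≤ 0.38197 < -0.4 is false → out
[6] lift (-8,-2): star map gives -6.76393; window check -1.8 ≤ -6.76393 < -0.4 is false → out
[7] lift (2,-3): star map gives 3.85410; window check -1.8 ≤ 3.85410 < -0.4 is false → out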